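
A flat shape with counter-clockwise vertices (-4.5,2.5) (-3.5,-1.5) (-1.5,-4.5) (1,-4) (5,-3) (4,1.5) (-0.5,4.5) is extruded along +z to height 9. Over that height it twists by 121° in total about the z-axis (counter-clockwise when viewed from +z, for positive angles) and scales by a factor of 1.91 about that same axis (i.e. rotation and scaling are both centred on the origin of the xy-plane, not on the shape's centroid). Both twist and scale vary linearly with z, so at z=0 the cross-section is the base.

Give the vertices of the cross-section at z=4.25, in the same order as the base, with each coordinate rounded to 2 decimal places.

Cross-section at z=4.25: (-6.49,-3.46) (-0.91,-5.37) (4.24,-5.29) (5.58,-1.90) (7.48,3.68) (1.30,5.97) (-5.79,2.89)

t = z/height = 4.25/9 = 0.472222
s = 1 + (scale-1)·z/height = 1 + (1.91-1)·4.25/9 = 1.429722
θ = twist·z/height = 121°·4.25/9 = 57.1389° = 0.997262 rad
cos θ = 0.542604, sin θ = 0.839988 (intermediates below are computed at full precision and shown rounded to 5 d.p.)
v1: (-4.5,2.5) → rotate → (-4.54169,-2.42344) → ×s → (-6.49336,-3.46484) → (-6.49,-3.46)
v2: (-3.5,-1.5) → rotate → (-0.63913,-3.75387) → ×s → (-0.91378,-5.36699) → (-0.91,-5.37)
v3: (-1.5,-4.5) → rotate → (2.96604,-3.70170) → ×s → (4.24061,-5.29241) → (4.24,-5.29)
v4: (1,-4) → rotate → (3.90256,-1.33043) → ×s → (5.57957,-1.90214) → (5.58,-1.90)
v5: (5,-3) → rotate → (5.23299,2.57213) → ×s → (7.48172,3.67743) → (7.48,3.68)
v6: (4,1.5) → rotate → (0.91044,4.17386) → ×s → (1.30167,5.96746) → (1.30,5.97)
v7: (-0.5,4.5) → rotate → (-4.05125,2.02173) → ×s → (-5.79216,2.89051) → (-5.79,2.89)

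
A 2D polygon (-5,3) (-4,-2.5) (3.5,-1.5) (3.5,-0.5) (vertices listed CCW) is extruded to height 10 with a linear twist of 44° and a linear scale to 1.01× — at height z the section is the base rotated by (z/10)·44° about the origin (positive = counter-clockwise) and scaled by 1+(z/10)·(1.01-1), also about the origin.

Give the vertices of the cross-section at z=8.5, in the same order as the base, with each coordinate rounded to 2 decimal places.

Cross-section at z=8.5: (-5.84,-0.66) (-1.67,-4.45) (3.72,0.94) (3.11,1.74)

t = z/height = 8.5/10 = 0.85
s = 1 + (scale-1)·z/height = 1 + (1.01-1)·8.5/10 = 1.008500
θ = twist·z/height = 44°·8.5/10 = 37.4000° = 0.652753 rad
cos θ = 0.794415, sin θ = 0.607376 (intermediates below are computed at full precision and shown rounded to 5 d.p.)
v1: (-5,3) → rotate → (-5.79420,-0.65364) → ×s → (-5.84345,-0.65919) → (-5.84,-0.66)
v2: (-4,-2.5) → rotate → (-1.65922,-4.41554) → ×s → (-1.67332,-4.45307) → (-1.67,-4.45)
v3: (3.5,-1.5) → rotate → (3.69151,0.93419) → ×s → (3.72289,0.94213) → (3.72,0.94)
v4: (3.5,-0.5) → rotate → (3.08414,1.72861) → ×s → (3.11035,1.74330) → (3.11,1.74)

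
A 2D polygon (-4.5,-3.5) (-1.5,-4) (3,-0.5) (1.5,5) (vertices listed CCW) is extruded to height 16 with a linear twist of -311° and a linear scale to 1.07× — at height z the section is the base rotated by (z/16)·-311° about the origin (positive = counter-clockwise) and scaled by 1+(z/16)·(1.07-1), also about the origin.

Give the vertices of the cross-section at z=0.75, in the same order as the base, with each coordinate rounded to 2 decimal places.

Cross-section at z=0.75: (-5.25,-2.26) (-2.47,-3.51) (2.79,-1.24) (2.72,4.48)

t = z/height = 0.75/16 = 0.046875
s = 1 + (scale-1)·z/height = 1 + (1.07-1)·0.75/16 = 1.003281
θ = twist·z/height = -311°·0.75/16 = -14.5781° = -0.254436 rad
cos θ = 0.967805, sin θ = -0.251700 (intermediates below are computed at full precision and shown rounded to 5 d.p.)
v1: (-4.5,-3.5) → rotate → (-5.23607,-2.25467) → ×s → (-5.25325,-2.26207) → (-5.25,-2.26)
v2: (-1.5,-4) → rotate → (-2.45851,-3.49367) → ×s → (-2.46657,-3.50514) → (-2.47,-3.51)
v3: (3,-0.5) → rotate → (2.77757,-1.23900) → ×s → (2.78668,-1.24307) → (2.79,-1.24)
v4: (1.5,5) → rotate → (2.71021,4.46148) → ×s → (2.71910,4.47612) → (2.72,4.48)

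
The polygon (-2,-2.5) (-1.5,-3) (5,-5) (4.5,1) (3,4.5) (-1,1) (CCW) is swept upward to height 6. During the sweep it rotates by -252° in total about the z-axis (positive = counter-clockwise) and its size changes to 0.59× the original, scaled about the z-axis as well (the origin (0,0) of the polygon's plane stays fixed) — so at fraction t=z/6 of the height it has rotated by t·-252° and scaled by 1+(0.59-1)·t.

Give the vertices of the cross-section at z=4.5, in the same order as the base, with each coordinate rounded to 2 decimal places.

Cross-section at z=4.5: (1.64,1.49) (1.35,1.89) (-2.88,3.96) (-3.19,-0.20) (-2.54,-2.75) (0.58,-0.79)

t = z/height = 4.5/6 = 0.75
s = 1 + (scale-1)·z/height = 1 + (0.59-1)·4.5/6 = 0.692500
θ = twist·z/height = -252°·4.5/6 = -189.0000° = -3.298672 rad
cos θ = -0.987688, sin θ = 0.156434 (intermediates below are computed at full precision and shown rounded to 5 d.p.)
v1: (-2,-2.5) → rotate → (2.36646,2.15635) → ×s → (1.63878,1.49327) → (1.64,1.49)
v2: (-1.5,-3) → rotate → (1.95084,2.72841) → ×s → (1.35095,1.88943) → (1.35,1.89)
v3: (5,-5) → rotate → (-4.15627,5.72061) → ×s → (-2.87822,3.96153) → (-2.88,3.96)
v4: (4.5,1) → rotate → (-4.60103,-0.28373) → ×s → (-3.18621,-0.19649) → (-3.19,-0.20)
v5: (3,4.5) → rotate → (-3.66702,-3.97529) → ×s → (-2.53941,-2.75289) → (-2.54,-2.75)
v6: (-1,1) → rotate → (0.83125,-1.14412) → ×s → (0.57564,-0.79231) → (0.58,-0.79)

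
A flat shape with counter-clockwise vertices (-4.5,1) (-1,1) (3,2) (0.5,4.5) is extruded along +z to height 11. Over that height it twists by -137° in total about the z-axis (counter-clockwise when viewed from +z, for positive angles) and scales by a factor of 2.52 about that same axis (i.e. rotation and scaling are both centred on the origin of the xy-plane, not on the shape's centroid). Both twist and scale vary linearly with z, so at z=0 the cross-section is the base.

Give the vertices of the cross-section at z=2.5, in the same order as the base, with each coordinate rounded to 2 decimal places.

t = z/height = 2.5/11 = 0.227273
s = 1 + (scale-1)·z/height = 1 + (2.52-1)·2.5/11 = 1.345455
θ = twist·z/height = -137°·2.5/11 = -31.1364° = -0.543432 rad
cos θ = 0.855939, sin θ = -0.517077 (intermediates below are computed at full precision and shown rounded to 5 d.p.)
v1: (-4.5,1) → rotate → (-3.33465,3.18278) → ×s → (-4.48662,4.28229) → (-4.49,4.28)
v2: (-1,1) → rotate → (-0.33886,1.37302) → ×s → (-0.45592,1.84733) → (-0.46,1.85)
v3: (3,2) → rotate → (3.60197,0.16065) → ×s → (4.84629,0.21614) → (4.85,0.22)
v4: (0.5,4.5) → rotate → (2.75481,3.59319) → ×s → (3.70648,4.83447) → (3.71,4.83)

Cross-section at z=2.5: (-4.49,4.28) (-0.46,1.85) (4.85,0.22) (3.71,4.83)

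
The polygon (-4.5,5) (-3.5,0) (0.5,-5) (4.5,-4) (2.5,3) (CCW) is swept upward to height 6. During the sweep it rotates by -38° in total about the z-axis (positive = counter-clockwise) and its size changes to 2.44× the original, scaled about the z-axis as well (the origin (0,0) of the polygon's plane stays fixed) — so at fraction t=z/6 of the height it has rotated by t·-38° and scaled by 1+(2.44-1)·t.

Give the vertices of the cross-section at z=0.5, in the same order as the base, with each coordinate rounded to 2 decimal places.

Cross-section at z=0.5: (-4.72,5.87) (-3.91,0.22) (0.25,-5.62) (4.78,-4.75) (2.98,3.20)

t = z/height = 0.5/6 = 0.0833333
s = 1 + (scale-1)·z/height = 1 + (2.44-1)·0.5/6 = 1.120000
θ = twist·z/height = -38°·0.5/6 = -3.1667° = -0.055269 rad
cos θ = 0.998473, sin θ = -0.055241 (intermediates below are computed at full precision and shown rounded to 5 d.p.)
v1: (-4.5,5) → rotate → (-4.21693,5.24095) → ×s → (-4.72296,5.86986) → (-4.72,5.87)
v2: (-3.5,0) → rotate → (-3.49466,0.19334) → ×s → (-3.91401,0.21654) → (-3.91,0.22)
v3: (0.5,-5) → rotate → (0.22303,-5.01999) → ×s → (0.24980,-5.62238) → (0.25,-5.62)
v4: (4.5,-4) → rotate → (4.27217,-4.24248) → ×s → (4.78483,-4.75157) → (4.78,-4.75)
v5: (2.5,3) → rotate → (2.66190,2.85732) → ×s → (2.98133,3.20020) → (2.98,3.20)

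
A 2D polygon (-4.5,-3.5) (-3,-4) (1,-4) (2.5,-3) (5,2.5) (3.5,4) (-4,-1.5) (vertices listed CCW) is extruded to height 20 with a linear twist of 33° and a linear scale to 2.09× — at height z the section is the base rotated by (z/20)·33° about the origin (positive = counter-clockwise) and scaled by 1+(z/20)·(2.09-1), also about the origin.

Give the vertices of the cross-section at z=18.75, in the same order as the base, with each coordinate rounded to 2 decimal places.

Cross-section at z=18.75: (-4.17,-10.75) (-1.04,-10.06) (5.89,-5.90) (7.45,-2.60) (6.07,9.53) (1.91,10.57) (-5.38,-6.76)

t = z/height = 18.75/20 = 0.9375
s = 1 + (scale-1)·z/height = 1 + (2.09-1)·18.75/20 = 2.021875
θ = twist·z/height = 33°·18.75/20 = 30.9375° = 0.539961 rad
cos θ = 0.857729, sin θ = 0.514103 (intermediates below are computed at full precision and shown rounded to 5 d.p.)
v1: (-4.5,-3.5) → rotate → (-2.06042,-5.31551) → ×s → (-4.16591,-10.74730) → (-4.17,-10.75)
v2: (-3,-4) → rotate → (-0.51677,-4.97322) → ×s → (-1.04485,-10.05523) → (-1.04,-10.06)
v3: (1,-4) → rotate → (2.91414,-2.91681) → ×s → (5.89203,-5.89743) → (5.89,-5.90)
v4: (2.5,-3) → rotate → (3.68663,-1.28793) → ×s → (7.45390,-2.60403) → (7.45,-2.60)
v5: (5,2.5) → rotate → (3.00339,4.71484) → ×s → (6.07247,9.53281) → (6.07,9.53)
v6: (3.5,4) → rotate → (0.94564,5.23027) → ×s → (1.91196,10.57496) → (1.91,10.57)
v7: (-4,-1.5) → rotate → (-2.65976,-3.34300) → ×s → (-5.37770,-6.75914) → (-5.38,-6.76)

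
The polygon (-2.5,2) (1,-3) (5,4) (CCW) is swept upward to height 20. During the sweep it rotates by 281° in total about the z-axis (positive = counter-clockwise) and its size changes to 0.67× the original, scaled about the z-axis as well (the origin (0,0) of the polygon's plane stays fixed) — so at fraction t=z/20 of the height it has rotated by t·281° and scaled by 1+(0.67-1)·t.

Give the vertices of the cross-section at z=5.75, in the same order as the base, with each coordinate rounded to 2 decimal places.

t = z/height = 5.75/20 = 0.2875
s = 1 + (scale-1)·z/height = 1 + (0.67-1)·5.75/20 = 0.905125
θ = twist·z/height = 281°·5.75/20 = 80.7875° = 1.410008 rad
cos θ = 0.160097, sin θ = 0.987101 (intermediates below are computed at full precision and shown rounded to 5 d.p.)
v1: (-2.5,2) → rotate → (-2.37444,-2.14756) → ×s → (-2.14917,-1.94381) → (-2.15,-1.94)
v2: (1,-3) → rotate → (3.12140,0.50681) → ×s → (2.82526,0.45873) → (2.83,0.46)
v3: (5,4) → rotate → (-3.14792,5.57589) → ×s → (-2.84926,5.04688) → (-2.85,5.05)

Cross-section at z=5.75: (-2.15,-1.94) (2.83,0.46) (-2.85,5.05)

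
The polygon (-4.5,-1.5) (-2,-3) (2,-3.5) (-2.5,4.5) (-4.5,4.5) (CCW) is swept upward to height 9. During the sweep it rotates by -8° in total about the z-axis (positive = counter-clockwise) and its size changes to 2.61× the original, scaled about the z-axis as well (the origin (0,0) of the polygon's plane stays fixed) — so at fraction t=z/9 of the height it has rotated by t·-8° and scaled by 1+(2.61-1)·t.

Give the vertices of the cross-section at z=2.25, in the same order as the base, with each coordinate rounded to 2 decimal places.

t = z/height = 2.25/9 = 0.25
s = 1 + (scale-1)·z/height = 1 + (2.61-1)·2.25/9 = 1.402500
θ = twist·z/height = -8°·2.25/9 = -2.0000° = -0.034907 rad
cos θ = 0.999391, sin θ = -0.034899 (intermediates below are computed at full precision and shown rounded to 5 d.p.)
v1: (-4.5,-1.5) → rotate → (-4.54961,-1.34204) → ×s → (-6.38083,-1.88221) → (-6.38,-1.88)
v2: (-2,-3) → rotate → (-2.10348,-2.92837) → ×s → (-2.95013,-4.10704) → (-2.95,-4.11)
v3: (2,-3.5) → rotate → (1.87663,-3.56767) → ×s → (2.63198,-5.00365) → (2.63,-5.00)
v4: (-2.5,4.5) → rotate → (-2.34143,4.58451) → ×s → (-3.28385,6.42977) → (-3.28,6.43)
v5: (-4.5,4.5) → rotate → (-4.34021,4.65431) → ×s → (-6.08715,6.52766) → (-6.09,6.53)

Cross-section at z=2.25: (-6.38,-1.88) (-2.95,-4.11) (2.63,-5.00) (-3.28,6.43) (-6.09,6.53)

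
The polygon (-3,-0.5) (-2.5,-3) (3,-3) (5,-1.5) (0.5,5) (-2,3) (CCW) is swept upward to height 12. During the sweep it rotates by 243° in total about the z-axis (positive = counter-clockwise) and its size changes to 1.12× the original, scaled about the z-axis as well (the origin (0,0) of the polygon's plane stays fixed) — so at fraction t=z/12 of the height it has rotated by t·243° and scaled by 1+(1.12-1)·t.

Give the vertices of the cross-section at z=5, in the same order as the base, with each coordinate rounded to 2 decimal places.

t = z/height = 5/12 = 0.416667
s = 1 + (scale-1)·z/height = 1 + (1.12-1)·5/12 = 1.050000
θ = twist·z/height = 243°·5/12 = 101.2500° = 1.767146 rad
cos θ = -0.195090, sin θ = 0.980785 (intermediates below are computed at full precision and shown rounded to 5 d.p.)
v1: (-3,-0.5) → rotate → (1.07566,-2.84481) → ×s → (1.12945,-2.98705) → (1.13,-2.99)
v2: (-2.5,-3) → rotate → (3.43008,-1.86669) → ×s → (3.60159,-1.96003) → (3.60,-1.96)
v3: (3,-3) → rotate → (2.35708,3.52763) → ×s → (2.47494,3.70401) → (2.47,3.70)
v4: (5,-1.5) → rotate → (0.49573,5.19656) → ×s → (0.52051,5.45639) → (0.52,5.46)
v5: (0.5,5) → rotate → (-5.00147,-0.48506) → ×s → (-5.25155,-0.50931) → (-5.25,-0.51)
v6: (-2,3) → rotate → (-2.55218,-2.54684) → ×s → (-2.67978,-2.67418) → (-2.68,-2.67)

Cross-section at z=5: (1.13,-2.99) (3.60,-1.96) (2.47,3.70) (0.52,5.46) (-5.25,-0.51) (-2.68,-2.67)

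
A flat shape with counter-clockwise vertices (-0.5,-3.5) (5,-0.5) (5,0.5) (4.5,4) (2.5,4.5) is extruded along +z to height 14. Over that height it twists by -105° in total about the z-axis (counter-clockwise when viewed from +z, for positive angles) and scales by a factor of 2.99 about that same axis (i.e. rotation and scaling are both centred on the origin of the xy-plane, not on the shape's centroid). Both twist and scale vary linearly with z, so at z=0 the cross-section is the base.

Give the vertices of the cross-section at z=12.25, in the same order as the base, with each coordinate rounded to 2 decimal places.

Cross-section at z=12.25: (-9.54,1.68) (-1.82,-13.65) (0.92,-13.74) (10.56,-12.69) (12.10,-7.25)

t = z/height = 12.25/14 = 0.875
s = 1 + (scale-1)·z/height = 1 + (2.99-1)·12.25/14 = 2.741250
θ = twist·z/height = -105°·12.25/14 = -91.8750° = -1.603521 rad
cos θ = -0.032719, sin θ = -0.999465 (intermediates below are computed at full precision and shown rounded to 5 d.p.)
v1: (-0.5,-3.5) → rotate → (-3.48177,0.61425) → ×s → (-9.54439,1.68381) → (-9.54,1.68)
v2: (5,-0.5) → rotate → (-0.66333,-4.98096) → ×s → (-1.81835,-13.65407) → (-1.82,-13.65)
v3: (5,0.5) → rotate → (0.33614,-5.01368) → ×s → (0.92144,-13.74376) → (0.92,-13.74)
v4: (4.5,4) → rotate → (3.85062,-4.62847) → ×s → (10.55552,-12.68779) → (10.56,-12.69)
v5: (2.5,4.5) → rotate → (4.41579,-2.64590) → ×s → (12.10479,-7.25307) → (12.10,-7.25)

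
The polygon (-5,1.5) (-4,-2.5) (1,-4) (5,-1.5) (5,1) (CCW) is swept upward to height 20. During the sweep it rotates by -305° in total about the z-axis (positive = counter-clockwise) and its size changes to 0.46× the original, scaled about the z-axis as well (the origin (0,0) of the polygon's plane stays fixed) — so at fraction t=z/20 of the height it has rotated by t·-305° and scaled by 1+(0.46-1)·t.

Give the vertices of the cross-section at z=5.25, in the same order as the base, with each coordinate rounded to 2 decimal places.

Cross-section at z=5.25: (0.53,4.45) (-2.71,3.01) (-3.23,-1.44) (-0.53,-4.45) (1.59,-4.08)

t = z/height = 5.25/20 = 0.2625
s = 1 + (scale-1)·z/height = 1 + (0.46-1)·5.25/20 = 0.858250
θ = twist·z/height = -305°·5.25/20 = -80.0625° = -1.397354 rad
cos θ = 0.172574, sin θ = -0.984997 (intermediates below are computed at full precision and shown rounded to 5 d.p.)
v1: (-5,1.5) → rotate → (0.61463,5.18384) → ×s → (0.52750,4.44903) → (0.53,4.45)
v2: (-4,-2.5) → rotate → (-3.15279,3.50855) → ×s → (-2.70588,3.01121) → (-2.71,3.01)
v3: (1,-4) → rotate → (-3.76741,-1.67529) → ×s → (-3.23338,-1.43782) → (-3.23,-1.44)
v4: (5,-1.5) → rotate → (-0.61463,-5.18384) → ×s → (-0.52750,-4.44903) → (-0.53,-4.45)
v5: (5,1) → rotate → (1.84787,-4.75241) → ×s → (1.58593,-4.07876) → (1.59,-4.08)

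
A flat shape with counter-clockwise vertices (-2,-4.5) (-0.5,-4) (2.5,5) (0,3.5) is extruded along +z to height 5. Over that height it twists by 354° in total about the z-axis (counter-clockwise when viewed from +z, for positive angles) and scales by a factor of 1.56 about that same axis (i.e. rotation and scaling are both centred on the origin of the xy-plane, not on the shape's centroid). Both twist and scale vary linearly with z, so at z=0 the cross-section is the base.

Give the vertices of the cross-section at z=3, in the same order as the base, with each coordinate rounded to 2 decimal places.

Cross-section at z=3: (-0.97,6.51) (-2.30,4.87) (0.76,-7.43) (2.51,-3.95)

t = z/height = 3/5 = 0.6
s = 1 + (scale-1)·z/height = 1 + (1.56-1)·3/5 = 1.336000
θ = twist·z/height = 354°·3/5 = 212.4000° = 3.707079 rad
cos θ = -0.844328, sin θ = -0.535827 (intermediates below are computed at full precision and shown rounded to 5 d.p.)
v1: (-2,-4.5) → rotate → (-0.72256,4.87113) → ×s → (-0.96535,6.50783) → (-0.97,6.51)
v2: (-0.5,-4) → rotate → (-1.72114,3.64523) → ×s → (-2.29945,4.87002) → (-2.30,4.87)
v3: (2.5,5) → rotate → (0.56831,-5.56121) → ×s → (0.75927,-7.42977) → (0.76,-7.43)
v4: (0,3.5) → rotate → (1.87539,-2.95515) → ×s → (2.50553,-3.94808) → (2.51,-3.95)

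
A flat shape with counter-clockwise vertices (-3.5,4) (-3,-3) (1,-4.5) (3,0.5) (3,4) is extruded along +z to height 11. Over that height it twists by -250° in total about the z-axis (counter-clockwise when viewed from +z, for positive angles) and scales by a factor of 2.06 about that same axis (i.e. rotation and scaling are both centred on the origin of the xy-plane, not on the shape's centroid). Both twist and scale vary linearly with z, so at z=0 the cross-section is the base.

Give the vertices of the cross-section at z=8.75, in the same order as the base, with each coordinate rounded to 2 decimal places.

Cross-section at z=8.75: (3.72,-9.06) (7.02,3.44) (0.94,8.44) (-5.53,0.92) (-7.62,-5.19)

t = z/height = 8.75/11 = 0.795455
s = 1 + (scale-1)·z/height = 1 + (2.06-1)·8.75/11 = 1.843182
θ = twist·z/height = -250°·8.75/11 = -198.8636° = -3.470825 rad
cos θ = -0.946291, sin θ = 0.323317 (intermediates below are computed at full precision and shown rounded to 5 d.p.)
v1: (-3.5,4) → rotate → (2.01875,-4.91677) → ×s → (3.72092,-9.06251) → (3.72,-9.06)
v2: (-3,-3) → rotate → (3.80882,1.86892) → ×s → (7.02035,3.44476) → (7.02,3.44)
v3: (1,-4.5) → rotate → (0.50864,4.58163) → ×s → (0.93751,8.44477) → (0.94,8.44)
v4: (3,0.5) → rotate → (-3.00053,0.49681) → ×s → (-5.53052,0.91570) → (-5.53,0.92)
v5: (3,4) → rotate → (-4.13214,-2.81521) → ×s → (-7.61629,-5.18895) → (-7.62,-5.19)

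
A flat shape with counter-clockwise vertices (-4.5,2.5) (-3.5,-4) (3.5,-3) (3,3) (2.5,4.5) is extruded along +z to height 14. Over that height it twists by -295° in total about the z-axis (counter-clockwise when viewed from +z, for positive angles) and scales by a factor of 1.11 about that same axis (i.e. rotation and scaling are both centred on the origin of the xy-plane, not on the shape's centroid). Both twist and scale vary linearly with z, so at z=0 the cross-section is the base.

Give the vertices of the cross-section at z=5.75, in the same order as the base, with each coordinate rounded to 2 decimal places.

t = z/height = 5.75/14 = 0.410714
s = 1 + (scale-1)·z/height = 1 + (1.11-1)·5.75/14 = 1.045179
θ = twist·z/height = -295°·5.75/14 = -121.1607° = -2.114653 rad
cos θ = -0.517440, sin θ = -0.855719 (intermediates below are computed at full precision and shown rounded to 5 d.p.)
v1: (-4.5,2.5) → rotate → (4.46778,2.55714) → ×s → (4.66963,2.67266) → (4.67,2.67)
v2: (-3.5,-4) → rotate → (-1.61184,5.06478) → ×s → (-1.68466,5.29360) → (-1.68,5.29)
v3: (3.5,-3) → rotate → (-4.37820,-1.44270) → ×s → (-4.57600,-1.50788) → (-4.58,-1.51)
v4: (3,3) → rotate → (1.01484,-4.11948) → ×s → (1.06069,-4.30559) → (1.06,-4.31)
v5: (2.5,4.5) → rotate → (2.55714,-4.46778) → ×s → (2.67266,-4.66963) → (2.67,-4.67)

Cross-section at z=5.75: (4.67,2.67) (-1.68,5.29) (-4.58,-1.51) (1.06,-4.31) (2.67,-4.67)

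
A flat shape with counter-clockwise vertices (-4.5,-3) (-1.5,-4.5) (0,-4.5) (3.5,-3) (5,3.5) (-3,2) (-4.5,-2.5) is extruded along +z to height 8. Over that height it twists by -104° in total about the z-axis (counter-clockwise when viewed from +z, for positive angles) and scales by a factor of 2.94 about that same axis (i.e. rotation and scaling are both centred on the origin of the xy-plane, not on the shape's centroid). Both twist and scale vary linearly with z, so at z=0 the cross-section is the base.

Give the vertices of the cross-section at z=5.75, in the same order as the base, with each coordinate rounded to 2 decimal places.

Cross-section at z=5.75: (-9.76,8.51) (-11.34,0.63) (-10.40,-2.83) (-4.73,-9.97) (11.23,-9.35) (2.73,8.19) (-8.61,8.82)

t = z/height = 5.75/8 = 0.71875
s = 1 + (scale-1)·z/height = 1 + (2.94-1)·5.75/8 = 2.394375
θ = twist·z/height = -104°·5.75/8 = -74.7500° = -1.304634 rad
cos θ = 0.263031, sin θ = -0.964787 (intermediates below are computed at full precision and shown rounded to 5 d.p.)
v1: (-4.5,-3) → rotate → (-4.07800,3.55245) → ×s → (-9.76427,8.50590) → (-9.76,8.51)
v2: (-1.5,-4.5) → rotate → (-4.73609,0.26354) → ×s → (-11.33997,0.63101) → (-11.34,0.63)
v3: (0,-4.5) → rotate → (-4.34154,-1.18364) → ×s → (-10.39528,-2.83408) → (-10.40,-2.83)
v4: (3.5,-3) → rotate → (-1.97375,-4.16585) → ×s → (-4.72590,-9.97461) → (-4.73,-9.97)
v5: (5,3.5) → rotate → (4.69191,-3.90333) → ×s → (11.23420,-9.34603) → (11.23,-9.35)
v6: (-3,2) → rotate → (1.14048,3.42042) → ×s → (2.73074,8.18978) → (2.73,8.19)
v7: (-4.5,-2.5) → rotate → (-3.59561,3.68396) → ×s → (-8.60924,8.82079) → (-8.61,8.82)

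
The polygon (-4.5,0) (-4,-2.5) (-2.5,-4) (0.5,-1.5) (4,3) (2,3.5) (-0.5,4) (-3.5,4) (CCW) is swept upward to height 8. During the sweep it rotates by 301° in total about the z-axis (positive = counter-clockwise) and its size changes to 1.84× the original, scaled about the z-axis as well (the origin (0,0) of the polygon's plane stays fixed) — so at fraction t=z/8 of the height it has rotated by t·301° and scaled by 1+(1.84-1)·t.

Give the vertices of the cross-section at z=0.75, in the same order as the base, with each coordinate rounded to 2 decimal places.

Cross-section at z=0.75: (-4.28,-2.30) (-2.53,-4.42) (-0.34,-5.08) (1.24,-1.17) (2.27,4.89) (0.12,4.35) (-2.52,3.55) (-5.37,2.02)

t = z/height = 0.75/8 = 0.09375
s = 1 + (scale-1)·z/height = 1 + (1.84-1)·0.75/8 = 1.078750
θ = twist·z/height = 301°·0.75/8 = 28.2188° = 0.492510 rad
cos θ = 0.881149, sin θ = 0.472839 (intermediates below are computed at full precision and shown rounded to 5 d.p.)
v1: (-4.5,0) → rotate → (-3.96517,-2.12778) → ×s → (-4.27743,-2.29534) → (-4.28,-2.30)
v2: (-4,-2.5) → rotate → (-2.34250,-4.09423) → ×s → (-2.52697,-4.41665) → (-2.53,-4.42)
v3: (-2.5,-4) → rotate → (-0.31152,-4.70669) → ×s → (-0.33605,-5.07734) → (-0.34,-5.08)
v4: (0.5,-1.5) → rotate → (1.14983,-1.08530) → ×s → (1.24038,-1.17077) → (1.24,-1.17)
v5: (4,3) → rotate → (2.10608,4.53480) → ×s → (2.27193,4.89192) → (2.27,4.89)
v6: (2,3.5) → rotate → (0.10736,4.02970) → ×s → (0.11582,4.34704) → (0.12,4.35)
v7: (-0.5,4) → rotate → (-2.33193,3.28818) → ×s → (-2.51557,3.54712) → (-2.52,3.55)
v8: (-3.5,4) → rotate → (-4.97538,1.86966) → ×s → (-5.36719,2.01689) → (-5.37,2.02)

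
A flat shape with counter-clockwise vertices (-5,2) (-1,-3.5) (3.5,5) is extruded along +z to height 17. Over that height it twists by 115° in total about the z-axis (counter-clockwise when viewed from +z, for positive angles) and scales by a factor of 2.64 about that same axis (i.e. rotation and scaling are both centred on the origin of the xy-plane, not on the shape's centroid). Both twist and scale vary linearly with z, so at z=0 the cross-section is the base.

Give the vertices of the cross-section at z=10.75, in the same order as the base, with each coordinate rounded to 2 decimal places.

t = z/height = 10.75/17 = 0.632353
s = 1 + (scale-1)·z/height = 1 + (2.64-1)·10.75/17 = 2.037059
θ = twist·z/height = 115°·10.75/17 = 72.7206° = 1.269214 rad
cos θ = 0.297032, sin θ = 0.954868 (intermediates below are computed at full precision and shown rounded to 5 d.p.)
v1: (-5,2) → rotate → (-3.39489,-4.18027) → ×s → (-6.91560,-8.51546) → (-6.92,-8.52)
v2: (-1,-3.5) → rotate → (3.04500,-1.99448) → ×s → (6.20285,-4.06287) → (6.20,-4.06)
v3: (3.5,5) → rotate → (-3.73473,4.82720) → ×s → (-7.60786,9.83328) → (-7.61,9.83)

Cross-section at z=10.75: (-6.92,-8.52) (6.20,-4.06) (-7.61,9.83)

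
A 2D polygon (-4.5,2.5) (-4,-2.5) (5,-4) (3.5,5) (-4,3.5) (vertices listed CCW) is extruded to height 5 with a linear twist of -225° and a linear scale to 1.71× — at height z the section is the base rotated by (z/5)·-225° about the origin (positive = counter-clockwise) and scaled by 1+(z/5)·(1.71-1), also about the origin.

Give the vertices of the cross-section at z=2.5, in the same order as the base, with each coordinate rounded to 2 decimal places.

t = z/height = 2.5/5 = 0.5
s = 1 + (scale-1)·z/height = 1 + (1.71-1)·2.5/5 = 1.355000
θ = twist·z/height = -225°·2.5/5 = -112.5000° = -1.963495 rad
cos θ = -0.382683, sin θ = -0.923880 (intermediates below are computed at full precision and shown rounded to 5 d.p.)
v1: (-4.5,2.5) → rotate → (4.03177,3.20075) → ×s → (5.46305,4.33702) → (5.46,4.34)
v2: (-4,-2.5) → rotate → (-0.77897,4.65223) → ×s → (-1.05550,6.30377) → (-1.06,6.30)
v3: (5,-4) → rotate → (-5.60894,-3.08866) → ×s → (-7.60011,-4.18514) → (-7.60,-4.19)
v4: (3.5,5) → rotate → (3.28001,-5.14700) → ×s → (4.44441,-6.97418) → (4.44,-6.97)
v5: (-4,3.5) → rotate → (4.76431,2.35613) → ×s → (6.45564,3.19255) → (6.46,3.19)

Cross-section at z=2.5: (5.46,4.34) (-1.06,6.30) (-7.60,-4.19) (4.44,-6.97) (6.46,3.19)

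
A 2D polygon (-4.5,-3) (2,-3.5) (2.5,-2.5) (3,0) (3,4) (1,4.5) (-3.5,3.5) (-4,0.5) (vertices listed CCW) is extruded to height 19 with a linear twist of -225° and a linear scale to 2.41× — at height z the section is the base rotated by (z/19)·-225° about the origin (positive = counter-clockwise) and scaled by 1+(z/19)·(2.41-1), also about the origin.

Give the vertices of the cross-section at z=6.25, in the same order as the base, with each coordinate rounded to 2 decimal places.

Cross-section at z=6.25: (-6.04,5.12) (-4.12,-4.23) (-2.51,-4.53) (1.21,-4.22) (6.84,-2.61) (6.74,0.41) (3.51,6.34) (-0.91,5.83)

t = z/height = 6.25/19 = 0.328947
s = 1 + (scale-1)·z/height = 1 + (2.41-1)·6.25/19 = 1.463816
θ = twist·z/height = -225°·6.25/19 = -74.0132° = -1.291773 rad
cos θ = 0.275417, sin θ = -0.961325 (intermediates below are computed at full precision and shown rounded to 5 d.p.)
v1: (-4.5,-3) → rotate → (-4.12335,3.49971) → ×s → (-6.03582,5.12293) → (-6.04,5.12)
v2: (2,-3.5) → rotate → (-2.81380,-2.88661) → ×s → (-4.11889,-4.22546) → (-4.12,-4.23)
v3: (2.5,-2.5) → rotate → (-1.71477,-3.09185) → ×s → (-2.51011,-4.52590) → (-2.51,-4.53)
v4: (3,0) → rotate → (0.82625,-2.88397) → ×s → (1.20948,-4.22161) → (1.21,-4.22)
v5: (3,4) → rotate → (4.67155,-1.78231) → ×s → (6.83829,-2.60897) → (6.84,-2.61)
v6: (1,4.5) → rotate → (4.60138,0.27805) → ×s → (6.73557,0.40701) → (6.74,0.41)
v7: (-3.5,3.5) → rotate → (2.40068,4.32860) → ×s → (3.51415,6.33627) → (3.51,6.34)
v8: (-4,0.5) → rotate → (-0.62100,3.98301) → ×s → (-0.90904,5.83039) → (-0.91,5.83)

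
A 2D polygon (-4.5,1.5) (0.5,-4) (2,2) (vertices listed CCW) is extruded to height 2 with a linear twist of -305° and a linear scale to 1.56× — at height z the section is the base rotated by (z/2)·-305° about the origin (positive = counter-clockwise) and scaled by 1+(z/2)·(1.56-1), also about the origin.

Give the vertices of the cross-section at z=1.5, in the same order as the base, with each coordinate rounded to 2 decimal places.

Cross-section at z=1.5: (2.61,-6.21) (3.80,4.28) (-4.01,0.26)

t = z/height = 1.5/2 = 0.75
s = 1 + (scale-1)·z/height = 1 + (1.56-1)·1.5/2 = 1.420000
θ = twist·z/height = -305°·1.5/2 = -228.7500° = -3.992441 rad
cos θ = -0.659346, sin θ = 0.751840 (intermediates below are computed at full precision and shown rounded to 5 d.p.)
v1: (-4.5,1.5) → rotate → (1.83930,-4.37230) → ×s → (2.61180,-6.20866) → (2.61,-6.21)
v2: (0.5,-4) → rotate → (2.67769,3.01330) → ×s → (3.80231,4.27889) → (3.80,4.28)
v3: (2,2) → rotate → (-2.82237,0.18499) → ×s → (-4.00777,0.26268) → (-4.01,0.26)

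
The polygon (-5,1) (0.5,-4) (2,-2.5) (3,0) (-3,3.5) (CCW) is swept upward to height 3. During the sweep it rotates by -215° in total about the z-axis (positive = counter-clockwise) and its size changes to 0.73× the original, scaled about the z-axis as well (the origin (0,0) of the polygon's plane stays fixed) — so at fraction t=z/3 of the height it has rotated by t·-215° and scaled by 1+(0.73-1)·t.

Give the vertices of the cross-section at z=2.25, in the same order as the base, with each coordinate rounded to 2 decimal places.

t = z/height = 2.25/3 = 0.75
s = 1 + (scale-1)·z/height = 1 + (0.73-1)·2.25/3 = 0.797500
θ = twist·z/height = -215°·2.25/3 = -161.2500° = -2.814343 rad
cos θ = -0.946930, sin θ = -0.321439 (intermediates below are computed at full precision and shown rounded to 5 d.p.)
v1: (-5,1) → rotate → (5.05609,0.66027) → ×s → (4.03223,0.52656) → (4.03,0.53)
v2: (0.5,-4) → rotate → (-1.75922,3.62700) → ×s → (-1.40298,2.89253) → (-1.40,2.89)
v3: (2,-2.5) → rotate → (-2.69746,1.72445) → ×s → (-2.15122,1.37525) → (-2.15,1.38)
v4: (3,0) → rotate → (-2.84079,-0.96432) → ×s → (-2.26553,-0.76904) → (-2.27,-0.77)
v5: (-3,3.5) → rotate → (3.96583,-2.34994) → ×s → (3.16275,-1.87407) → (3.16,-1.87)

Cross-section at z=2.25: (4.03,0.53) (-1.40,2.89) (-2.15,1.38) (-2.27,-0.77) (3.16,-1.87)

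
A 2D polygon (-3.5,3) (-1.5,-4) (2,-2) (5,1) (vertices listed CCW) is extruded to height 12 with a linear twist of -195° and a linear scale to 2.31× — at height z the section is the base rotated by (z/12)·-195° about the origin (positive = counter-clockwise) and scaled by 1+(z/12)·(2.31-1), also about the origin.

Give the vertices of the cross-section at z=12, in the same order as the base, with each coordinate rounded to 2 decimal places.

Cross-section at z=12: (6.02,-8.79) (5.74,8.03) (-3.27,5.66) (-11.75,0.76)

t = z/height = 12/12 = 1
s = 1 + (scale-1)·z/height = 1 + (2.31-1)·12/12 = 2.310000
θ = twist·z/height = -195°·12/12 = -195.0000° = -3.403392 rad
cos θ = -0.965926, sin θ = 0.258819 (intermediates below are computed at full precision and shown rounded to 5 d.p.)
v1: (-3.5,3) → rotate → (2.60428,-3.80364) → ×s → (6.01589,-8.78642) → (6.02,-8.79)
v2: (-1.5,-4) → rotate → (2.48416,3.47547) → ×s → (5.73842,8.02835) → (5.74,8.03)
v3: (2,-2) → rotate → (-1.41421,2.44949) → ×s → (-3.26683,5.65832) → (-3.27,5.66)
v4: (5,1) → rotate → (-5.08845,0.32817) → ×s → (-11.75432,0.75807) → (-11.75,0.76)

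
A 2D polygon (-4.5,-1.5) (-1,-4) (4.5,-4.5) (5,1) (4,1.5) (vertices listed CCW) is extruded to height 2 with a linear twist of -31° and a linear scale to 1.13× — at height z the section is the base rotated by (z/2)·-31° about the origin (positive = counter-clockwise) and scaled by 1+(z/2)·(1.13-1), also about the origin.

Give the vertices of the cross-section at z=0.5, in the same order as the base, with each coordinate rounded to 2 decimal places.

Cross-section at z=0.5: (-4.81,-0.91) (-1.58,-3.95) (3.98,-5.23) (5.25,0.33) (4.30,0.98)

t = z/height = 0.5/2 = 0.25
s = 1 + (scale-1)·z/height = 1 + (1.13-1)·0.5/2 = 1.032500
θ = twist·z/height = -31°·0.5/2 = -7.7500° = -0.135263 rad
cos θ = 0.990866, sin θ = -0.134851 (intermediates below are computed at full precision and shown rounded to 5 d.p.)
v1: (-4.5,-1.5) → rotate → (-4.66117,-0.87947) → ×s → (-4.81266,-0.90805) → (-4.81,-0.91)
v2: (-1,-4) → rotate → (-1.53027,-3.82861) → ×s → (-1.58000,-3.95304) → (-1.58,-3.95)
v3: (4.5,-4.5) → rotate → (3.85207,-5.06573) → ×s → (3.97726,-5.23036) → (3.98,-5.23)
v4: (5,1) → rotate → (5.08918,0.31661) → ×s → (5.25458,0.32690) → (5.25,0.33)
v5: (4,1.5) → rotate → (4.16574,0.94690) → ×s → (4.30113,0.97767) → (4.30,0.98)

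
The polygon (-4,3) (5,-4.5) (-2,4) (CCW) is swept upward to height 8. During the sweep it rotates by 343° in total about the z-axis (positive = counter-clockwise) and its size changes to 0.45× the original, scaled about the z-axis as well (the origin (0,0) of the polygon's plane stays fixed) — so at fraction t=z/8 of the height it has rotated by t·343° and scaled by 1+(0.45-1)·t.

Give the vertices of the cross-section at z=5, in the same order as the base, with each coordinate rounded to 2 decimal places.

t = z/height = 5/8 = 0.625
s = 1 + (scale-1)·z/height = 1 + (0.45-1)·5/8 = 0.656250
θ = twist·z/height = 343°·5/8 = 214.3750° = 3.741550 rad
cos θ = -0.825360, sin θ = -0.564607 (intermediates below are computed at full precision and shown rounded to 5 d.p.)
v1: (-4,3) → rotate → (4.99526,-0.21765) → ×s → (3.27814,-0.14283) → (3.28,-0.14)
v2: (5,-4.5) → rotate → (-6.66753,0.89109) → ×s → (-4.37557,0.58477) → (-4.38,0.58)
v3: (-2,4) → rotate → (3.90915,-2.17223) → ×s → (2.56538,-1.42552) → (2.57,-1.43)

Cross-section at z=5: (3.28,-0.14) (-4.38,0.58) (2.57,-1.43)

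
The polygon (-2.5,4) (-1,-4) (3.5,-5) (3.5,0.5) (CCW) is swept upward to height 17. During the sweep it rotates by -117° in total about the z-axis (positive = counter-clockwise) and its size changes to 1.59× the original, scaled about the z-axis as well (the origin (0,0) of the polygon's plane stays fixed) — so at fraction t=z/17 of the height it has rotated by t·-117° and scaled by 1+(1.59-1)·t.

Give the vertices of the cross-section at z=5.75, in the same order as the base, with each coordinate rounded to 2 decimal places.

t = z/height = 5.75/17 = 0.338235
s = 1 + (scale-1)·z/height = 1 + (1.59-1)·5.75/17 = 1.199559
θ = twist·z/height = -117°·5.75/17 = -39.5735° = -0.690688 rad
cos θ = 0.770808, sin θ = -0.637068 (intermediates below are computed at full precision and shown rounded to 5 d.p.)
v1: (-2.5,4) → rotate → (0.62125,4.67590) → ×s → (0.74523,5.60902) → (0.75,5.61)
v2: (-1,-4) → rotate → (-3.31908,-2.44616) → ×s → (-3.98143,-2.93432) → (-3.98,-2.93)
v3: (3.5,-5) → rotate → (-0.48751,-6.08378) → ×s → (-0.58480,-7.29785) → (-0.58,-7.30)
v4: (3.5,0.5) → rotate → (3.01636,-1.84433) → ×s → (3.61830,-2.21239) → (3.62,-2.21)

Cross-section at z=5.75: (0.75,5.61) (-3.98,-2.93) (-0.58,-7.30) (3.62,-2.21)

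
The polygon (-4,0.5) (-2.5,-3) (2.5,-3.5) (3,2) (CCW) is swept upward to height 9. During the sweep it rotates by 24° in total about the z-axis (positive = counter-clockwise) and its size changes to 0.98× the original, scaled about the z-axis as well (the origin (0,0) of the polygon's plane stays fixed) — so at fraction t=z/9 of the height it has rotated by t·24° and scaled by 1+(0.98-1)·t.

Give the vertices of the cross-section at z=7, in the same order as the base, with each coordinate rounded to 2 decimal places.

Cross-section at z=7: (-3.89,-0.79) (-1.39,-3.59) (3.43,-2.48) (2.17,2.81)

t = z/height = 7/9 = 0.777778
s = 1 + (scale-1)·z/height = 1 + (0.98-1)·7/9 = 0.984444
θ = twist·z/height = 24°·7/9 = 18.6667° = 0.325795 rad
cos θ = 0.947397, sin θ = 0.320062 (intermediates below are computed at full precision and shown rounded to 5 d.p.)
v1: (-4,0.5) → rotate → (-3.94962,-0.80655) → ×s → (-3.88818,-0.79400) → (-3.89,-0.79)
v2: (-2.5,-3) → rotate → (-1.40831,-3.64234) → ×s → (-1.38640,-3.58569) → (-1.39,-3.59)
v3: (2.5,-3.5) → rotate → (3.48871,-2.51573) → ×s → (3.43444,-2.47660) → (3.43,-2.48)
v4: (3,2) → rotate → (2.20207,2.85498) → ×s → (2.16781,2.81057) → (2.17,2.81)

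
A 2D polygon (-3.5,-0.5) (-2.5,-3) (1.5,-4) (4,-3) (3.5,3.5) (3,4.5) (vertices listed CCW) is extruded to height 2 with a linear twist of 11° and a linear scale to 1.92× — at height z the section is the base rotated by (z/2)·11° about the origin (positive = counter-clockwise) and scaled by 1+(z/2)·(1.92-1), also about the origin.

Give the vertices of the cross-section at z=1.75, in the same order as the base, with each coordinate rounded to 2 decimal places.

t = z/height = 1.75/2 = 0.875
s = 1 + (scale-1)·z/height = 1 + (1.92-1)·1.75/2 = 1.805000
θ = twist·z/height = 11°·1.75/2 = 9.6250° = 0.167988 rad
cos θ = 0.985923, sin θ = 0.167199 (intermediates below are computed at full precision and shown rounded to 5 d.p.)
v1: (-3.5,-0.5) → rotate → (-3.36713,-1.07816) → ×s → (-6.07767,-1.94608) → (-6.08,-1.95)
v2: (-2.5,-3) → rotate → (-1.96321,-3.37577) → ×s → (-3.54360,-6.09326) → (-3.54,-6.09)
v3: (1.5,-4) → rotate → (2.14768,-3.69289) → ×s → (3.87656,-6.66567) → (3.88,-6.67)
v4: (4,-3) → rotate → (4.44529,-2.28897) → ×s → (8.02375,-4.13160) → (8.02,-4.13)
v5: (3.5,3.5) → rotate → (2.86553,4.03593) → ×s → (5.17229,7.28485) → (5.17,7.28)
v6: (3,4.5) → rotate → (2.20537,4.93825) → ×s → (3.98070,8.91354) → (3.98,8.91)

Cross-section at z=1.75: (-6.08,-1.95) (-3.54,-6.09) (3.88,-6.67) (8.02,-4.13) (5.17,7.28) (3.98,8.91)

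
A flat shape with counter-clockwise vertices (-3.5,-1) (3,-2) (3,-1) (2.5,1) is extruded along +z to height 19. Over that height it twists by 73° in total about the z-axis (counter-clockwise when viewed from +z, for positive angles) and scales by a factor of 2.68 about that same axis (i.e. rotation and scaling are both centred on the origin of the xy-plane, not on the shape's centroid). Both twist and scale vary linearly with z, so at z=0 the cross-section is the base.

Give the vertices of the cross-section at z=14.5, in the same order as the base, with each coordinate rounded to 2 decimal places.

Cross-section at z=14.5: (-2.61,-7.88) (7.63,3.09) (5.74,4.37) (1.33,6.00)

t = z/height = 14.5/19 = 0.763158
s = 1 + (scale-1)·z/height = 1 + (2.68-1)·14.5/19 = 2.282105
θ = twist·z/height = 73°·14.5/19 = 55.7105° = 0.972332 rad
cos θ = 0.563374, sin θ = 0.826202 (intermediates below are computed at full precision and shown rounded to 5 d.p.)
v1: (-3.5,-1) → rotate → (-1.14561,-3.45508) → ×s → (-2.61440,-7.88486) → (-2.61,-7.88)
v2: (3,-2) → rotate → (3.34253,1.35186) → ×s → (7.62800,3.08508) → (7.63,3.09)
v3: (3,-1) → rotate → (2.51632,1.91523) → ×s → (5.74252,4.37076) → (5.74,4.37)
v4: (2.5,1) → rotate → (0.58223,2.62888) → ×s → (1.32872,5.99938) → (1.33,6.00)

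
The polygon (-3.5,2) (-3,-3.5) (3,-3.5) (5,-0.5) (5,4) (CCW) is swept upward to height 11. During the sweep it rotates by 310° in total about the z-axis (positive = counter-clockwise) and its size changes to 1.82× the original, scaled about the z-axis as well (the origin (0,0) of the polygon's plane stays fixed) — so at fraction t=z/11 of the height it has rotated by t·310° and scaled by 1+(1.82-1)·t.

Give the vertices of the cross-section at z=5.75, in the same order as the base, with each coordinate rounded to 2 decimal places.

Cross-section at z=5.75: (3.88,-4.26) (5.62,3.44) (-2.54,6.08) (-6.58,2.88) (-8.56,-3.23)

t = z/height = 5.75/11 = 0.522727
s = 1 + (scale-1)·z/height = 1 + (1.82-1)·5.75/11 = 1.428636
θ = twist·z/height = 310°·5.75/11 = 162.0455° = 2.828227 rad
cos θ = -0.951301, sin θ = 0.308262 (intermediates below are computed at full precision and shown rounded to 5 d.p.)
v1: (-3.5,2) → rotate → (2.71303,-2.98152) → ×s → (3.87593,-4.25951) → (3.88,-4.26)
v2: (-3,-3.5) → rotate → (3.93282,2.40477) → ×s → (5.61857,3.43554) → (5.62,3.44)
v3: (3,-3.5) → rotate → (-1.77499,4.25434) → ×s → (-2.53581,6.07791) → (-2.54,6.08)
v4: (5,-0.5) → rotate → (-4.60238,2.01696) → ×s → (-6.57512,2.88151) → (-6.58,2.88)
v5: (5,4) → rotate → (-5.98956,-2.26389) → ×s → (-8.55690,-3.23428) → (-8.56,-3.23)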